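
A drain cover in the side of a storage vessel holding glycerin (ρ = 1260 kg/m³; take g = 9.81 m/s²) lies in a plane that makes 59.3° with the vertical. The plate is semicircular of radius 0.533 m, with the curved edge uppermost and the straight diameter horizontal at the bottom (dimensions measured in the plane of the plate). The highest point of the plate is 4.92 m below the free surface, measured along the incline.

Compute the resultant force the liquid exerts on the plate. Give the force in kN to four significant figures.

F ≈ 14.72 kN

γ = ρg = 1260 × 9.81 / 1000 = 12.3606 kN/m³.
The plate makes 59.3° with the vertical, i.e. θ = 90° − 59.3° = 30.7° to the horizontal. Measuring y along the incline from the free-surface line, vertical depth h = y·sinθ with sinθ = 0.510543.
The centroid lies 4r/(3π) = 0.226212 m above the diameter, so r − 4r/(3π) = 0.533 − 0.226212 = 0.306788 m below the topmost point, so y_c = 4.92 + 0.306788 = 5.22679 m and h_c = 5.22679 × 0.510543 = 2.6685 m.
A = πr²/2 = π × 0.533²/2 = 0.446246 m².
Resultant F = γ·h_c·A = 12.3606 × 2.6685 × 0.446246 = 14.7191 kN.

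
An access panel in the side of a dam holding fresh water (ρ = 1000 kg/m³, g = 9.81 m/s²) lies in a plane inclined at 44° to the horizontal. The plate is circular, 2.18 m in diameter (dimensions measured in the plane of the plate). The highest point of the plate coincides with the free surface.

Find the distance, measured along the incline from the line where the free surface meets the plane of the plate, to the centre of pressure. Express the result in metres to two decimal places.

γ = ρg = 1000 × 9.81 = 9810 N/m³ = 9.81 kN/m³.
Let θ = 44° be the plate's angle to the horizontal; measure y along the incline from where the plane meets the free surface. Vertical depth h = y·sinθ with sinθ = 0.694658.
The centroid is at the centre, 1.09 m below the top of the plate, so y_c = 1.09 m and h_c = 1.09 × 0.694658 = 0.757177 m.
A = π(1.09)² = 3.73253 m².
Resultant F = γ·h_c·A = 9.81 × 0.757177 × 3.73253 = 27.7249 kN.
I_c = πr⁴/4 = π × 1.09⁴/4 = 1.10865 m⁴.
Centre of pressure: y_p = y_c + I_c/(y_c·A) = 1.09 + 1.10865/(1.09 × 3.73253) = 1.09 + 0.272499 = 1.3625 m along the plane.

y_p = 1.36 m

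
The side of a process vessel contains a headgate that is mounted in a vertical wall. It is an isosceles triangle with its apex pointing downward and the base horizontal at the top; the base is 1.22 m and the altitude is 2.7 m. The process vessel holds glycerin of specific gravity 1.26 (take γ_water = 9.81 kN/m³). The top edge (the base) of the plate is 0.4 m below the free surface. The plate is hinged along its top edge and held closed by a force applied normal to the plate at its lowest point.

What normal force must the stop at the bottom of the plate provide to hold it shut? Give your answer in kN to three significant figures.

γ = 1.26 × 9.81 = 12.3606 kN/m³.
With the apex down, the centroid sits h/3 = 2.7/3 = 0.9 m below the base (the top edge), so the centroid depth is h_c = 0.4 + 0.9 = 1.3 m.
A = ½ × 1.22 × 2.7 = 1.647 m².
Resultant F = γ·h_c·A = 12.3606 × 1.3 × 1.647 = 26.4653 kN.
I_c = b·h³/36 = 1.22 × 2.7³/36 = 0.667035 m⁴.
Centre of pressure: y_p = y_c + I_c/(y_c·A) = 1.3 + 0.667035/(1.3 × 1.647) = 1.3 + 0.311538 = 1.61154 m along the plane.
The resultant acts 0.9 + 0.311538 = 1.21154 m (along the plate) below the hinge at the top edge, so the moment about the hinge is M = F × 1.21154 = 26.4653 × 1.21154 = 32.0638 kN·m.
A normal force at the bottom, 2.7 m from the hinge, must supply this moment: P = 32.0638/2.7 = 11.8755 kN.

P ≈ 11.9 kN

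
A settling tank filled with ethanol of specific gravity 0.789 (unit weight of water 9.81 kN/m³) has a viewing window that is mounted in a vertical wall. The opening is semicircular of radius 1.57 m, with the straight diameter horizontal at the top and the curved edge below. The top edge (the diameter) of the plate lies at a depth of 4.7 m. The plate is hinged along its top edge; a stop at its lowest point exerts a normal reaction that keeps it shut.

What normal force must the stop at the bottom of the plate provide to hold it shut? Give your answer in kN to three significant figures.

γ = 0.789 × 9.81 = 7.74009 kN/m³.
The centroid of a semicircle lies 4r/(3π) = 0.666329 m from the diameter, here below the top edge, so the centroid depth is h_c = 4.7 + 0.666329 = 5.36633 m.
A = πr²/2 = π × 1.57²/2 = 3.87186 m².
Resultant F = γ·h_c·A = 7.74009 × 5.36633 × 3.87186 = 160.821 kN.
I_c = (π/8 − 8/(9π))·r⁴ = 0.109757 × 1.57⁴ = 0.666854 m⁴.
Centre of pressure: y_p = y_c + I_c/(y_c·A) = 5.36633 + 0.666854/(5.36633 × 3.87186) = 5.36633 + 0.0320947 = 5.39842 m along the plane.
The resultant acts 0.666329 + 0.0320947 = 0.698424 m (along the plate) below the hinge at the top edge, so the moment about the hinge is M = F × 0.698424 = 160.821 × 0.698424 = 112.321 kN·m.
A normal force at the bottom, 1.57 m from the hinge, must supply this moment: P = 112.321/1.57 = 71.542 kN.

P ≈ 71.5 kN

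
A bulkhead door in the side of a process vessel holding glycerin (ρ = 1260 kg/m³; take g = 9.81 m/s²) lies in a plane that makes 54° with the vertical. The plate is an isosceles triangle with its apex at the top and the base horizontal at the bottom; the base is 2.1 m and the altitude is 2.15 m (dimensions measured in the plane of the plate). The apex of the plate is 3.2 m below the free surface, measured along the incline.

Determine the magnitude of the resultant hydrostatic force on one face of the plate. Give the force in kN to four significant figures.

γ = ρg = 1260 × 9.81 / 1000 = 12.3606 kN/m³.
The plate makes 54° with the vertical, i.e. θ = 90° − 54° = 36° to the horizontal. Measuring y along the incline from the free-surface line, vertical depth h = y·sinθ with sinθ = 0.587785.
With the apex up, the centroid sits 2h/3 = 2 × 2.15/3 = 1.43333 m below the apex, so y_c = 3.2 + 1.43333 = 4.63333 m and h_c = 4.63333 × 0.587785 = 2.7234 m.
A = ½ × 2.1 × 2.15 = 2.2575 m².
Resultant F = γ·h_c·A = 12.3606 × 2.7234 × 2.2575 = 75.9939 kN.

F ≈ 75.99 kN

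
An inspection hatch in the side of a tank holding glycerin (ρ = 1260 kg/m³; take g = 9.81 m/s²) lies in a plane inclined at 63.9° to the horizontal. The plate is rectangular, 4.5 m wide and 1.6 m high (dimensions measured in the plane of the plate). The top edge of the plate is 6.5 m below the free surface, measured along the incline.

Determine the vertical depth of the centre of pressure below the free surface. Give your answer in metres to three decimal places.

γ = ρg = 1260 × 9.81 / 1000 = 12.3606 kN/m³.
Let θ = 63.9° be the plate's angle to the horizontal; measure y along the incline from where the plane meets the free surface. Vertical depth h = y·sinθ with sinθ = 0.898028.
The centroid lies 1.6/2 = 0.8 m below the top edge, so y_c = 6.5 + 0.8 = 7.3 m and h_c = 7.3 × 0.898028 = 6.5556 m.
A = 4.5 × 1.6 = 7.2 m².
Resultant F = γ·h_c·A = 12.3606 × 6.5556 × 7.2 = 583.424 kN.
I_c = b·h³/12 = 4.5 × 1.6³/12 = 1.536 m⁴.
Centre of pressure: y_p = y_c + I_c/(y_c·A) = 7.3 + 1.536/(7.3 × 7.2) = 7.3 + 0.0292237 = 7.32922 m along the plane.
Vertically, h_p = y_p·sinθ = 7.32922 × 0.898028 = 6.58184 m.

h_p = 6.582 m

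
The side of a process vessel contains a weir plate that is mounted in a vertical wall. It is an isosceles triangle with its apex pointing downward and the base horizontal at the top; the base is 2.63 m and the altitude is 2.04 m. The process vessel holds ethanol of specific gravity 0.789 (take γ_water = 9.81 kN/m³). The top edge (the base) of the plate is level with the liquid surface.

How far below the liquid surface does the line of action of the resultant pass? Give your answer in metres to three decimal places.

γ = 0.789 × 9.81 = 7.74009 kN/m³.
With the apex down, the centroid sits h/3 = 2.04/3 = 0.68 m below the base (the top edge), so the centroid depth is h_c = 0.68 m.
A = ½ × 2.63 × 2.04 = 2.6826 m².
Resultant F = γ·h_c·A = 7.74009 × 0.68 × 2.6826 = 14.1192 kN.
I_c = b·h³/36 = 2.63 × 2.04³/36 = 0.620217 m⁴.
Centre of pressure: y_p = y_c + I_c/(y_c·A) = 0.68 + 0.620217/(0.68 × 2.6826) = 0.68 + 0.34 = 1.02 m along the plane.

h_p = 1.020 m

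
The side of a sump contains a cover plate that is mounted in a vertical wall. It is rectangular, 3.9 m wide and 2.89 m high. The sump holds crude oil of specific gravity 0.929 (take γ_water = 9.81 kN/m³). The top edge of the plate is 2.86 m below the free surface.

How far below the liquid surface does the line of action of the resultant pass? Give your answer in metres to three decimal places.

h_p = 4.467 m

γ = 0.929 × 9.81 = 9.11349 kN/m³.
The centroid lies 2.89/2 = 1.445 m below the top edge, so the centroid depth is h_c = 2.86 + 1.445 = 4.305 m.
A = 3.9 × 2.89 = 11.271 m².
Resultant F = γ·h_c·A = 9.11349 × 4.305 × 11.271 = 442.202 kN.
I_c = b·h³/12 = 3.9 × 2.89³/12 = 7.84471 m⁴.
Centre of pressure: y_p = y_c + I_c/(y_c·A) = 4.305 + 7.84471/(4.305 × 11.271) = 4.305 + 0.161674 = 4.46667 m along the plane.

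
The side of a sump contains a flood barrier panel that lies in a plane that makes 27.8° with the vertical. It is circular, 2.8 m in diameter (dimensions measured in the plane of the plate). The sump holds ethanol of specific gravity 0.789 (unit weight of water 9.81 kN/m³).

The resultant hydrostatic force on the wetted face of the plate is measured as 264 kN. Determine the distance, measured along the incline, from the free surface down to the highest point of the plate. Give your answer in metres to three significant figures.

y_top ≈ 4.86 m

γ = 0.789 × 9.81 = 7.74009 kN/m³.
A = π(1.4)² = 6.15752 m².
From F = γ·h_c·A, the centroid depth is h_c = 264/(7.74009 × 6.15752) = 5.53926 m.
The plate makes 27.8° with the vertical, i.e. θ = 90° − 27.8° = 62.2° to the horizontal. Measuring y along the incline from the free-surface line, vertical depth h = y·sinθ with sinθ = 0.884581.
Along the incline, y_c = h_c/sinθ = 5.53926/0.884581 = 6.26202 m.
The centroid is at the centre, 1.4 m below the top of the plate, so the highest point sits at y_top = 6.26202 − 1.4 = 4.86202 m along the incline.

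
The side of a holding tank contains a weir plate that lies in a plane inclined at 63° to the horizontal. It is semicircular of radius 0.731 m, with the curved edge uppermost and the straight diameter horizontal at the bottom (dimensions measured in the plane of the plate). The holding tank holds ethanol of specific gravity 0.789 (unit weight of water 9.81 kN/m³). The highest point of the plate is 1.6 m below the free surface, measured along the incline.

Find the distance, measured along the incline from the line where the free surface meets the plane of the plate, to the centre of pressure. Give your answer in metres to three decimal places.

y_p = 2.039 m

γ = 0.789 × 9.81 = 7.74009 kN/m³.
Let θ = 63° be the plate's angle to the horizontal; measure y along the incline from where the plane meets the free surface. Vertical depth h = y·sinθ with sinθ = 0.891007.
The centroid lies 4r/(3π) = 0.310246 m above the diameter, so r − 4r/(3π) = 0.731 − 0.310246 = 0.420754 m below the topmost point, so y_c = 1.6 + 0.420754 = 2.02075 m and h_c = 2.02075 × 0.891007 = 1.8005 m.
A = πr²/2 = π × 0.731²/2 = 0.839372 m².
Resultant F = γ·h_c·A = 7.74009 × 1.8005 × 0.839372 = 11.6975 kN.
I_c = (π/8 − 8/(9π))·r⁴ = 0.109757 × 0.731⁴ = 0.0313402 m⁴.
Centre of pressure: y_p = y_c + I_c/(y_c·A) = 2.02075 + 0.0313402/(2.02075 × 0.839372) = 2.02075 + 0.0184771 = 2.03923 m along the plane.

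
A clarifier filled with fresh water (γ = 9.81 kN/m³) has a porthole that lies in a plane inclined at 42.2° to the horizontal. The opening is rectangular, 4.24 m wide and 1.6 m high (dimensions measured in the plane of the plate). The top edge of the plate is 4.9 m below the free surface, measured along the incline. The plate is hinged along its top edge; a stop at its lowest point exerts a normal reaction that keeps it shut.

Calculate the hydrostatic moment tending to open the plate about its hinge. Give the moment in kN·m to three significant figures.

γ = 9.81 kN/m³.
Let θ = 42.2° be the plate's angle to the horizontal; measure y along the incline from where the plane meets the free surface. Vertical depth h = y·sinθ with sinθ = 0.671721.
The centroid lies 1.6/2 = 0.8 m below the top edge, so y_c = 4.9 + 0.8 = 5.7 m and h_c = 5.7 × 0.671721 = 3.82881 m.
A = 4.24 × 1.6 = 6.784 m².
Resultant F = γ·h_c·A = 9.81 × 3.82881 × 6.784 = 254.811 kN.
I_c = b·h³/12 = 4.24 × 1.6³/12 = 1.44725 m⁴.
Centre of pressure: y_p = y_c + I_c/(y_c·A) = 5.7 + 1.44725/(5.7 × 6.784) = 5.7 + 0.0374268 = 5.73743 m along the plane.
The resultant acts 0.8 + 0.0374268 = 0.837427 m (along the plate) below the hinge at the top edge, so the moment about the hinge is M = F × 0.837427 = 254.811 × 0.837427 = 213.386 kN·m.

M ≈ 213 kN·m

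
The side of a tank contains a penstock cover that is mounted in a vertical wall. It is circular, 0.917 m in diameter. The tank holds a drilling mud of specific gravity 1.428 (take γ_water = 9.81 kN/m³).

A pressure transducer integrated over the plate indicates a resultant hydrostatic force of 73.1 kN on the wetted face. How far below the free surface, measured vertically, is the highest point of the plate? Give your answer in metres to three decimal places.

d_top ≈ 7.443 m

γ = 1.428 × 9.81 = 14.00868 kN/m³.
A = π(0.4585)² = 0.660433 m².
From F = γ·h_c·A, the centroid depth is h_c = 73.1/(14.00868 × 0.660433) = 7.90117 m.
The centroid is at the centre, 0.4585 m below the top of the plate, so the highest point sits at h_top = 7.90117 − 0.4585 = 7.44267 m below the surface.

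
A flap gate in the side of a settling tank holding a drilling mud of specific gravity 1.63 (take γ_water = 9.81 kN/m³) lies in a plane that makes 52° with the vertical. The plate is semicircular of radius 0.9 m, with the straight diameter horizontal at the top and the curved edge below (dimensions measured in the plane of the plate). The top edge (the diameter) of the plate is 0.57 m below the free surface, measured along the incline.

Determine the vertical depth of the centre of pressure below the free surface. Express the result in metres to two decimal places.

γ = 1.63 × 9.81 = 15.9903 kN/m³.
The plate makes 52° with the vertical, i.e. θ = 90° − 52° = 38° to the horizontal. Measuring y along the incline from the free-surface line, vertical depth h = y·sinθ with sinθ = 0.615661.
The centroid of a semicircle lies 4r/(3π) = 0.381972 m from the diameter, here below the top edge, so y_c = 0.57 + 0.381972 = 0.951972 m and h_c = 0.951972 × 0.615661 = 0.586092 m.
A = πr²/2 = π × 0.9²/2 = 1.27235 m².
Resultant F = γ·h_c·A = 15.9903 × 0.586092 × 1.27235 = 11.9242 kN.
I_c = (π/8 − 8/(9π))·r⁴ = 0.109757 × 0.9⁴ = 0.0720116 m⁴.
Centre of pressure: y_p = y_c + I_c/(y_c·A) = 0.951972 + 0.0720116/(0.951972 × 1.27235) = 0.951972 + 0.0594527 = 1.01142 m along the plane.
Vertically, h_p = y_p·sinθ = 1.01142 × 0.615661 = 0.622692 m.

h_p = 0.62 m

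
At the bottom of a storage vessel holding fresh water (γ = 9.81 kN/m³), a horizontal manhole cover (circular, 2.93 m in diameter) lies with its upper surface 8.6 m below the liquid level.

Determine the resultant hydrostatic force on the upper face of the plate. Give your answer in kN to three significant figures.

γ = 9.81 kN/m³.
The plate is horizontal, so pressure is uniform at p = γ·h = 9.81 × 8.6 = 84.366 kN/m².
A = π(1.465)² = 6.74256 m².
F = p·A = 84.366 × 6.74256 = 568.843 kN.

F ≈ 569 kN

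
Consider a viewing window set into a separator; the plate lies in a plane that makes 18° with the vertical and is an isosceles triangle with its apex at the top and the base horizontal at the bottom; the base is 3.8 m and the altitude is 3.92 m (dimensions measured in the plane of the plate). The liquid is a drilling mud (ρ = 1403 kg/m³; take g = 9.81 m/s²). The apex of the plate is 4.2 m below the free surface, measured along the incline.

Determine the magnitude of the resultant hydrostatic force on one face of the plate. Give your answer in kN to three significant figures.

γ = ρg = 1403 × 9.81 / 1000 = 13.76343 kN/m³.
The plate makes 18° with the vertical, i.e. θ = 90° − 18° = 72° to the horizontal. Measuring y along the incline from the free-surface line, vertical depth h = y·sinθ with sinθ = 0.951057.
With the apex up, the centroid sits 2h/3 = 2 × 3.92/3 = 2.61333 m below the apex, so y_c = 4.2 + 2.61333 = 6.81333 m and h_c = 6.81333 × 0.951057 = 6.47987 m.
A = ½ × 3.8 × 3.92 = 7.448 m².
Resultant F = γ·h_c·A = 13.76343 × 6.47987 × 7.448 = 664.252 kN.

F ≈ 664 kN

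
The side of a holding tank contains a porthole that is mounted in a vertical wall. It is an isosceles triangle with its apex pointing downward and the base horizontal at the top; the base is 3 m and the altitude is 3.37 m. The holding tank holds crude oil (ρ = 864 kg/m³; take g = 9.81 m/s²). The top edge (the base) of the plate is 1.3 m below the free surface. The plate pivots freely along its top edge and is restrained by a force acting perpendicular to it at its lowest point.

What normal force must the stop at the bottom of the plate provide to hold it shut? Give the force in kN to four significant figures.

γ = ρg = 864 × 9.81 / 1000 = 8.47584 kN/m³.
With the apex down, the centroid sits h/3 = 3.37/3 = 1.12333 m below the base (the top edge), so the centroid depth is h_c = 1.3 + 1.12333 = 2.42333 m.
A = ½ × 3 × 3.37 = 5.055 m².
Resultant F = γ·h_c·A = 8.47584 × 2.42333 × 5.055 = 103.828 kN.
I_c = b·h³/36 = 3 × 3.37³/36 = 3.1894 m⁴.
Centre of pressure: y_p = y_c + I_c/(y_c·A) = 2.42333 + 3.1894/(2.42333 × 5.055) = 2.42333 + 0.260361 = 2.68369 m along the plane.
The resultant acts 1.12333 + 0.260361 = 1.38369 m (along the plate) below the hinge at the top edge, so the moment about the hinge is M = F × 1.38369 = 103.828 × 1.38369 = 143.666 kN·m.
A normal force at the bottom, 3.37 m from the hinge, must supply this moment: P = 143.666/3.37 = 42.6309 kN.

P ≈ 42.63 kN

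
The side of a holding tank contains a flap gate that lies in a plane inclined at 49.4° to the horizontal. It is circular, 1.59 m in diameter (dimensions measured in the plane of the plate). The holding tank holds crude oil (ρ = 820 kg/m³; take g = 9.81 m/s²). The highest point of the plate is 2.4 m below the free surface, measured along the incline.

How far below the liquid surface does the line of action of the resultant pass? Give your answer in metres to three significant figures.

h_p = 2.46 m

γ = ρg = 820 × 9.81 / 1000 = 8.0442 kN/m³.
Let θ = 49.4° be the plate's angle to the horizontal; measure y along the incline from where the plane meets the free surface. Vertical depth h = y·sinθ with sinθ = 0.759271.
The centroid is at the centre, 0.795 m below the top of the plate, so y_c = 2.4 + 0.795 = 3.195 m and h_c = 3.195 × 0.759271 = 2.42587 m.
A = π(0.795)² = 1.98557 m².
Resultant F = γ·h_c·A = 8.0442 × 2.42587 × 1.98557 = 38.7468 kN.
I_c = πr⁴/4 = π × 0.795⁴/4 = 0.313732 m⁴.
Centre of pressure: y_p = y_c + I_c/(y_c·A) = 3.195 + 0.313732/(3.195 × 1.98557) = 3.195 + 0.0494542 = 3.24445 m along the plane.
Vertically, h_p = y_p·sinθ = 3.24445 × 0.759271 = 2.46342 m.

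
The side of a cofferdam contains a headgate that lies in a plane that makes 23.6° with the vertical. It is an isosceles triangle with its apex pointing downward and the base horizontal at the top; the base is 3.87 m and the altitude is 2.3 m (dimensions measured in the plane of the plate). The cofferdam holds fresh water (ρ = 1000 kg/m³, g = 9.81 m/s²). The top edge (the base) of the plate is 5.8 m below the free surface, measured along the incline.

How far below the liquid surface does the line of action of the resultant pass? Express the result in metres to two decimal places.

γ = ρg = 1000 × 9.81 = 9810 N/m³ = 9.81 kN/m³.
The plate makes 23.6° with the vertical, i.e. θ = 90° − 23.6° = 66.4° to the horizontal. Measuring y along the incline from the free-surface line, vertical depth h = y·sinθ with sinθ = 0.916363.
With the apex down, the centroid sits h/3 = 2.3/3 = 0.766667 m below the base (the top edge), so y_c = 5.8 + 0.766667 = 6.56667 m and h_c = 6.56667 × 0.916363 = 6.01745 m.
A = ½ × 3.87 × 2.3 = 4.4505 m².
Resultant F = γ·h_c·A = 9.81 × 6.01745 × 4.4505 = 262.718 kN.
I_c = b·h³/36 = 3.87 × 2.3³/36 = 1.30795 m⁴.
Centre of pressure: y_p = y_c + I_c/(y_c·A) = 6.56667 + 1.30795/(6.56667 × 4.4505) = 6.56667 + 0.0447545 = 6.61142 m along the plane.
Vertically, h_p = y_p·sinθ = 6.61142 × 0.916363 = 6.05846 m.

h_p = 6.06 m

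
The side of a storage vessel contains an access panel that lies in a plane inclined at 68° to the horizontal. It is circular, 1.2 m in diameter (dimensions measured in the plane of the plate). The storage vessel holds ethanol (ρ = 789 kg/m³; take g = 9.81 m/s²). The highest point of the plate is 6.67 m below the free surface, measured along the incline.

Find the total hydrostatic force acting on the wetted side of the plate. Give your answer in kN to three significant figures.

γ = ρg = 789 × 9.81 / 1000 = 7.74009 kN/m³.
Let θ = 68° be the plate's angle to the horizontal; measure y along the incline from where the plane meets the free surface. Vertical depth h = y·sinθ with sinθ = 0.927184.
The centroid is at the centre, 0.6 m below the top of the plate, so y_c = 6.67 + 0.6 = 7.27 m and h_c = 7.27 × 0.927184 = 6.74063 m.
A = π(0.6)² = 1.13097 m².
Resultant F = γ·h_c·A = 7.74009 × 6.74063 × 1.13097 = 59.0062 kN.

F ≈ 59.0 kN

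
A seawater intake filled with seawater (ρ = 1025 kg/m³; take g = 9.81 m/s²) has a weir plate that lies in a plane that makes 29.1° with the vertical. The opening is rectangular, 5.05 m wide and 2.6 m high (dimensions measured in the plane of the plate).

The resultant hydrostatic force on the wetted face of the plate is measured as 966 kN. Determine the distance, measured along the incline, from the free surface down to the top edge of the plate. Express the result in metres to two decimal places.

y_top ≈ 7.07 m

γ = ρg = 1025 × 9.81 / 1000 = 10.05525 kN/m³.
A = 5.05 × 2.6 = 13.13 m².
From F = γ·h_c·A, the centroid depth is h_c = 966/(10.05525 × 13.13) = 7.31677 m.
The plate makes 29.1° with the vertical, i.e. θ = 90° − 29.1° = 60.9° to the horizontal. Measuring y along the incline from the free-surface line, vertical depth h = y·sinθ with sinθ = 0.873772.
Along the incline, y_c = h_c/sinθ = 7.31677/0.873772 = 8.37377 m.
The centroid lies 2.6/2 = 1.3 m below the top edge, so the top edge sits at y_top = 8.37377 − 1.3 = 7.07377 m along the incline.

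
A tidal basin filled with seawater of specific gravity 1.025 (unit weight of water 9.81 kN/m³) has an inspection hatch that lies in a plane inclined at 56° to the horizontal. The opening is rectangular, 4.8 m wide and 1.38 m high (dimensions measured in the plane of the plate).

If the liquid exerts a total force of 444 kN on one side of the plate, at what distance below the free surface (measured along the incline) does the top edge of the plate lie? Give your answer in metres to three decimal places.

y_top ≈ 7.351 m

γ = 1.025 × 9.81 = 10.05525 kN/m³.
A = 4.8 × 1.38 = 6.624 m².
From F = γ·h_c·A, the centroid depth is h_c = 444/(10.05525 × 6.624) = 6.66607 m.
Let θ = 56° be the plate's angle to the horizontal; measure y along the incline from where the plane meets the free surface. Vertical depth h = y·sinθ with sinθ = 0.829038.
Along the incline, y_c = h_c/sinθ = 6.66607/0.829038 = 8.04073 m.
The centroid lies 1.38/2 = 0.69 m below the top edge, so the top edge sits at y_top = 8.04073 − 0.69 = 7.35073 m along the incline.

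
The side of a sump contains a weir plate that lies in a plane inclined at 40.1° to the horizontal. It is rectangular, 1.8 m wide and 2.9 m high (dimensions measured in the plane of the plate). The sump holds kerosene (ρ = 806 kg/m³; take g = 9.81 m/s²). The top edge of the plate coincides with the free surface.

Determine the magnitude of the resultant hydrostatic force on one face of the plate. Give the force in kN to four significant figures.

F ≈ 38.55 kN

γ = ρg = 806 × 9.81 / 1000 = 7.90686 kN/m³.
Let θ = 40.1° be the plate's angle to the horizontal; measure y along the incline from where the plane meets the free surface. Vertical depth h = y·sinθ with sinθ = 0.644124.
The centroid lies 2.9/2 = 1.45 m below the top edge, so y_c = 1.45 m and h_c = 1.45 × 0.644124 = 0.93398 m.
A = 1.8 × 2.9 = 5.22 m².
Resultant F = γ·h_c·A = 7.90686 × 0.93398 × 5.22 = 38.5489 kN.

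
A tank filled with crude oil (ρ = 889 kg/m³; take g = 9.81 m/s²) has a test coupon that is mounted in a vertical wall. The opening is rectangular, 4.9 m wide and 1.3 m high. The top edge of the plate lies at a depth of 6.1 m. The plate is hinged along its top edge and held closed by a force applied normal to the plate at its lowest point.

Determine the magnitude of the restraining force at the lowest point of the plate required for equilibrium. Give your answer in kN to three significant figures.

γ = ρg = 889 × 9.81 / 1000 = 8.72109 kN/m³.
The centroid lies 1.3/2 = 0.65 m below the top edge, so the centroid depth is h_c = 6.1 + 0.65 = 6.75 m.
A = 4.9 × 1.3 = 6.37 m².
Resultant F = γ·h_c·A = 8.72109 × 6.75 × 6.37 = 374.985 kN.
I_c = b·h³/12 = 4.9 × 1.3³/12 = 0.897108 m⁴.
Centre of pressure: y_p = y_c + I_c/(y_c·A) = 6.75 + 0.897108/(6.75 × 6.37) = 6.75 + 0.0208642 = 6.77086 m along the plane.
The resultant acts 0.65 + 0.0208642 = 0.670864 m (along the plate) below the hinge at the top edge, so the moment about the hinge is M = F × 0.670864 = 374.985 × 0.670864 = 251.564 kN·m.
A normal force at the bottom, 1.3 m from the hinge, must supply this moment: P = 251.564/1.3 = 193.511 kN.

P ≈ 194 kN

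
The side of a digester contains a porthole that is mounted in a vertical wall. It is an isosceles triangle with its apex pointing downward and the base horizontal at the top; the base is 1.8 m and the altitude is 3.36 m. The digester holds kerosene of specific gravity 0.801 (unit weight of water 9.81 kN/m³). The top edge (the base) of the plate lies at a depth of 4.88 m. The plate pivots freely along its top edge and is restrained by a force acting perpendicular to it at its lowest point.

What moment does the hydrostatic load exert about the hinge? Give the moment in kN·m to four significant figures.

γ = 0.801 × 9.81 = 7.85781 kN/m³.
With the apex down, the centroid sits h/3 = 3.36/3 = 1.12 m below the base (the top edge), so the centroid depth is h_c = 4.88 + 1.12 = 6 m.
A = ½ × 1.8 × 3.36 = 3.024 m².
Resultant F = γ·h_c·A = 7.85781 × 6 × 3.024 = 142.572 kN.
I_c = b·h³/36 = 1.8 × 3.36³/36 = 1.89665 m⁴.
Centre of pressure: y_p = y_c + I_c/(y_c·A) = 6 + 1.89665/(6 × 3.024) = 6 + 0.104533 = 6.10453 m along the plane.
The resultant acts 1.12 + 0.104533 = 1.22453 m (along the plate) below the hinge at the top edge, so the moment about the hinge is M = F × 1.22453 = 142.572 × 1.22453 = 174.584 kN·m.

M ≈ 174.6 kN·m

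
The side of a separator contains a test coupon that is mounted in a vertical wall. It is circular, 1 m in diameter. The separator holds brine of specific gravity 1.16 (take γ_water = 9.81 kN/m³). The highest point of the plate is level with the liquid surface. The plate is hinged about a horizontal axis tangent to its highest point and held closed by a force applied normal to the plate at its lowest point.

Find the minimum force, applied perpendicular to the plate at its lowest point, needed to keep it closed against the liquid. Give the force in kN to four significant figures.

γ = 1.16 × 9.81 = 11.3796 kN/m³.
The centroid is at the centre, 0.5 m below the top of the plate, so the centroid depth is h_c = 0.5 m.
A = π(0.5)² = 0.785398 m².
Resultant F = γ·h_c·A = 11.3796 × 0.5 × 0.785398 = 4.46876 kN.
I_c = πr⁴/4 = π × 0.5⁴/4 = 0.0490874 m⁴.
Centre of pressure: y_p = y_c + I_c/(y_c·A) = 0.5 + 0.0490874/(0.5 × 0.785398) = 0.5 + 0.125 = 0.625 m along the plane.
The resultant acts 0.5 + 0.125 = 0.625 m (along the plate) below the hinge at the top edge, so the moment about the hinge is M = F × 0.625 = 4.46876 × 0.625 = 2.79297 kN·m.
A normal force at the bottom, 1 m from the hinge, must supply this moment: P = 2.79297/1 = 2.79297 kN.

P ≈ 2.793 kN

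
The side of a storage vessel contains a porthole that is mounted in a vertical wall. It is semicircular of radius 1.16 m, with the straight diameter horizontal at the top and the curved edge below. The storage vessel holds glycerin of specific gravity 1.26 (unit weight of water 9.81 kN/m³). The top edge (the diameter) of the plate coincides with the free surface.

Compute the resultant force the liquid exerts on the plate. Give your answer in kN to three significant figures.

F ≈ 12.9 kN

γ = 1.26 × 9.81 = 12.3606 kN/m³.
The centroid of a semicircle lies 4r/(3π) = 0.492319 m from the diameter, here below the top edge, so the centroid depth is h_c = 0.492319 m.
A = πr²/2 = π × 1.16²/2 = 2.11366 m².
Resultant F = γ·h_c·A = 12.3606 × 0.492319 × 2.11366 = 12.8624 kN.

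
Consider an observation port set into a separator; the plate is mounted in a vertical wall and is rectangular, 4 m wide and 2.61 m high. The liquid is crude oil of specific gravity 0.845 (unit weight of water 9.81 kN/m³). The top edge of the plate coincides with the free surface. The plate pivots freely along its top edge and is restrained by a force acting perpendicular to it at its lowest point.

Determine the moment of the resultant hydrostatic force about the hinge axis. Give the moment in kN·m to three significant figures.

M ≈ 197 kN·m

γ = 0.845 × 9.81 = 8.28945 kN/m³.
The centroid lies 2.61/2 = 1.305 m below the top edge, so the centroid depth is h_c = 1.305 m.
A = 4 × 2.61 = 10.44 m².
Resultant F = γ·h_c·A = 8.28945 × 1.305 × 10.44 = 112.937 kN.
I_c = b·h³/12 = 4 × 2.61³/12 = 5.92653 m⁴.
Centre of pressure: y_p = y_c + I_c/(y_c·A) = 1.305 + 5.92653/(1.305 × 10.44) = 1.305 + 0.435 = 1.74 m along the plane.
The resultant acts 1.305 + 0.435 = 1.74 m (along the plate) below the hinge at the top edge, so the moment about the hinge is M = F × 1.74 = 112.937 × 1.74 = 196.51 kN·m.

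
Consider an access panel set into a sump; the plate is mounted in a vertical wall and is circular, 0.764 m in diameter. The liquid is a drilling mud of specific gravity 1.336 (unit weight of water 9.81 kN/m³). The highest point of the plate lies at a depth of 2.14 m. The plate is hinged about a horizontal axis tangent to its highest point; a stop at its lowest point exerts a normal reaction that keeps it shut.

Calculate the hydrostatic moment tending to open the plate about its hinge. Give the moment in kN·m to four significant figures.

M ≈ 6.008 kN·m

γ = 1.336 × 9.81 = 13.10616 kN/m³.
The centroid is at the centre, 0.382 m below the top of the plate, so the centroid depth is h_c = 2.14 + 0.382 = 2.522 m.
A = π(0.382)² = 0.458434 m².
Resultant F = γ·h_c·A = 13.10616 × 2.522 × 0.458434 = 15.153 kN.
I_c = πr⁴/4 = π × 0.382⁴/4 = 0.0167241 m⁴.
Centre of pressure: y_p = y_c + I_c/(y_c·A) = 2.522 + 0.0167241/(2.522 × 0.458434) = 2.522 + 0.0144651 = 2.53647 m along the plane.
The resultant acts 0.382 + 0.0144651 = 0.396465 m (along the plate) below the hinge at the top edge, so the moment about the hinge is M = F × 0.396465 = 15.153 × 0.396465 = 6.00763 kN·m.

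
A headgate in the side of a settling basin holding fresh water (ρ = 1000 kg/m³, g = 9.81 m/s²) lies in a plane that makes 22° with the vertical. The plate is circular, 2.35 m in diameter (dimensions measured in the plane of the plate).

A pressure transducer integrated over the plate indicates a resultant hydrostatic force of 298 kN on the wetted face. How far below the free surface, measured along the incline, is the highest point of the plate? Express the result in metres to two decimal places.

y_top ≈ 6.38 m

γ = ρg = 1000 × 9.81 = 9810 N/m³ = 9.81 kN/m³.
A = π(1.175)² = 4.33736 m².
From F = γ·h_c·A, the centroid depth is h_c = 298/(9.81 × 4.33736) = 7.00361 m.
The plate makes 22° with the vertical, i.e. θ = 90° − 22° = 68° to the horizontal. Measuring y along the incline from the free-surface line, vertical depth h = y·sinθ with sinθ = 0.927184.
Along the incline, y_c = h_c/sinθ = 7.00361/0.927184 = 7.55364 m.
The centroid is at the centre, 1.175 m below the top of the plate, so the highest point sits at y_top = 7.55364 − 1.175 = 6.37864 m along the incline.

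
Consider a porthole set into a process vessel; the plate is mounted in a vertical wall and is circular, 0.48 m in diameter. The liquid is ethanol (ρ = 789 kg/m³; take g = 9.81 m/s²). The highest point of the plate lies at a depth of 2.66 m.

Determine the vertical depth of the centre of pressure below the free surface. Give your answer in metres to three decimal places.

γ = ρg = 789 × 9.81 / 1000 = 7.74009 kN/m³.
The centroid is at the centre, 0.24 m below the top of the plate, so the centroid depth is h_c = 2.66 + 0.24 = 2.9 m.
A = π(0.24)² = 0.180956 m².
Resultant F = γ·h_c·A = 7.74009 × 2.9 × 0.180956 = 4.06179 kN.
I_c = πr⁴/4 = π × 0.24⁴/4 = 0.00260576 m⁴.
Centre of pressure: y_p = y_c + I_c/(y_c·A) = 2.9 + 0.00260576/(2.9 × 0.180956) = 2.9 + 0.00496551 = 2.90497 m along the plane.

h_p = 2.905 m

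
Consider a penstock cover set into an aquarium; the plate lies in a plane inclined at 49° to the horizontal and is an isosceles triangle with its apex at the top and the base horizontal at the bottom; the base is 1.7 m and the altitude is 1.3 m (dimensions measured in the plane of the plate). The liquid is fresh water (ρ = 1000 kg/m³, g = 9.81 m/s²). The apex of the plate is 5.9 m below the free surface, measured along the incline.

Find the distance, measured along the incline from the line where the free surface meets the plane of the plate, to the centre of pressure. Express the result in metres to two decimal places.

γ = ρg = 1000 × 9.81 = 9810 N/m³ = 9.81 kN/m³.
Let θ = 49° be the plate's angle to the horizontal; measure y along the incline from where the plane meets the free surface. Vertical depth h = y·sinθ with sinθ = 0.754710.
With the apex up, the centroid sits 2h/3 = 2 × 1.3/3 = 0.866667 m below the apex, so y_c = 5.9 + 0.866667 = 6.76667 m and h_c = 6.76667 × 0.754710 = 5.10687 m.
A = ½ × 1.7 × 1.3 = 1.105 m².
Resultant F = γ·h_c·A = 9.81 × 5.10687 × 1.105 = 55.3587 kN.
I_c = b·h³/36 = 1.7 × 1.3³/36 = 0.103747 m⁴.
Centre of pressure: y_p = y_c + I_c/(y_c·A) = 6.76667 + 0.103747/(6.76667 × 1.105) = 6.76667 + 0.0138752 = 6.78055 m along the plane.

y_p = 6.78 m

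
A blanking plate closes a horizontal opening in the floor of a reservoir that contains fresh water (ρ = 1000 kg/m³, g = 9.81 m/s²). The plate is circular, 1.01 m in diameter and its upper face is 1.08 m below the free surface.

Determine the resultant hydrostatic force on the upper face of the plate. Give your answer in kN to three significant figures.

F ≈ 8.49 kN

γ = ρg = 1000 × 9.81 = 9810 N/m³ = 9.81 kN/m³.
The plate is horizontal, so pressure is uniform at p = γ·h = 9.81 × 1.08 = 10.5948 kN/m².
A = π(0.505)² = 0.801185 m².
F = p·A = 10.5948 × 0.801185 = 8.48839 kN.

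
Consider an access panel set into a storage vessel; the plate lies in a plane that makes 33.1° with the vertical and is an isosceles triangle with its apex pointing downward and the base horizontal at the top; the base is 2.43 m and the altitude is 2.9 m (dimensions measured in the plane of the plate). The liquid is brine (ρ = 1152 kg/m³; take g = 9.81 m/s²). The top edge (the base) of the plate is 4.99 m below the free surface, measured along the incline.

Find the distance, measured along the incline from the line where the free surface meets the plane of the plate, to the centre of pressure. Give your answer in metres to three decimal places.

y_p = 6.035 m

γ = ρg = 1152 × 9.81 / 1000 = 11.30112 kN/m³.
The plate makes 33.1° with the vertical, i.e. θ = 90° − 33.1° = 56.9° to the horizontal. Measuring y along the incline from the free-surface line, vertical depth h = y·sinθ with sinθ = 0.837719.
With the apex down, the centroid sits h/3 = 2.9/3 = 0.966667 m below the base (the top edge), so y_c = 4.99 + 0.966667 = 5.95667 m and h_c = 5.95667 × 0.837719 = 4.99002 m.
A = ½ × 2.43 × 2.9 = 3.5235 m².
Resultant F = γ·h_c·A = 11.30112 × 4.99002 × 3.5235 = 198.7 kN.
I_c = b·h³/36 = 2.43 × 2.9³/36 = 1.64626 m⁴.
Centre of pressure: y_p = y_c + I_c/(y_c·A) = 5.95667 + 1.64626/(5.95667 × 3.5235) = 5.95667 + 0.0784369 = 6.03511 m along the plane.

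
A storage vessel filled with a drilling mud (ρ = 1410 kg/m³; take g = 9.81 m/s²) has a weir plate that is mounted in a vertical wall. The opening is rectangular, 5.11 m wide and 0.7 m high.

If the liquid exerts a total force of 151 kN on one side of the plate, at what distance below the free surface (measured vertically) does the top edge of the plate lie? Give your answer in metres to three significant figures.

d_top ≈ 2.70 m

γ = ρg = 1410 × 9.81 / 1000 = 13.8321 kN/m³.
A = 5.11 × 0.7 = 3.577 m².
From F = γ·h_c·A, the centroid depth is h_c = 151/(13.8321 × 3.577) = 3.0519 m.
The centroid lies 0.7/2 = 0.35 m below the top edge, so the top edge sits at h_top = 3.0519 − 0.35 = 2.7019 m below the surface.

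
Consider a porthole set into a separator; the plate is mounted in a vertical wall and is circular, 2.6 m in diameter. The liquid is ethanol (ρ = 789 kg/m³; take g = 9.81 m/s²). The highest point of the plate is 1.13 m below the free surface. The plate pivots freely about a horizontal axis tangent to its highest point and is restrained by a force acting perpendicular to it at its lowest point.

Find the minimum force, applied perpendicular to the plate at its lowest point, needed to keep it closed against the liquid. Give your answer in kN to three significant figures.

P ≈ 56.6 kN

γ = ρg = 789 × 9.81 / 1000 = 7.74009 kN/m³.
The centroid is at the centre, 1.3 m below the top of the plate, so the centroid depth is h_c = 1.13 + 1.3 = 2.43 m.
A = π(1.3)² = 5.30929 m².
Resultant F = γ·h_c·A = 7.74009 × 2.43 × 5.30929 = 99.8593 kN.
I_c = πr⁴/4 = π × 1.3⁴/4 = 2.24318 m⁴.
Centre of pressure: y_p = y_c + I_c/(y_c·A) = 2.43 + 2.24318/(2.43 × 5.30929) = 2.43 + 0.173869 = 2.60387 m along the plane.
The resultant acts 1.3 + 0.173869 = 1.47387 m (along the plate) below the hinge at the top edge, so the moment about the hinge is M = F × 1.47387 = 99.8593 × 1.47387 = 147.18 kN·m.
A normal force at the bottom, 2.6 m from the hinge, must supply this moment: P = 147.18/2.6 = 56.6077 kN.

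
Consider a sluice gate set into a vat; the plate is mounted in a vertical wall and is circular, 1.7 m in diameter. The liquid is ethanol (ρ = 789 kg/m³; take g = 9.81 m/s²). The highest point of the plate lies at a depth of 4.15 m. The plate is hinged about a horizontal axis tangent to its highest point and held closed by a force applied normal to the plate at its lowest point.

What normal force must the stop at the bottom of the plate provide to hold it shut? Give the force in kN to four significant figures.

P ≈ 45.79 kN

γ = ρg = 789 × 9.81 / 1000 = 7.74009 kN/m³.
The centroid is at the centre, 0.85 m below the top of the plate, so the centroid depth is h_c = 4.15 + 0.85 = 5 m.
A = π(0.85)² = 2.2698 m².
Resultant F = γ·h_c·A = 7.74009 × 5 × 2.2698 = 87.8423 kN.
I_c = πr⁴/4 = π × 0.85⁴/4 = 0.409983 m⁴.
Centre of pressure: y_p = y_c + I_c/(y_c·A) = 5 + 0.409983/(5 × 2.2698) = 5 + 0.036125 = 5.03613 m along the plane.
The resultant acts 0.85 + 0.036125 = 0.886125 m (along the plate) below the hinge at the top edge, so the moment about the hinge is M = F × 0.886125 = 87.8423 × 0.886125 = 77.8393 kN·m.
A normal force at the bottom, 1.7 m from the hinge, must supply this moment: P = 77.8393/1.7 = 45.7878 kN.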